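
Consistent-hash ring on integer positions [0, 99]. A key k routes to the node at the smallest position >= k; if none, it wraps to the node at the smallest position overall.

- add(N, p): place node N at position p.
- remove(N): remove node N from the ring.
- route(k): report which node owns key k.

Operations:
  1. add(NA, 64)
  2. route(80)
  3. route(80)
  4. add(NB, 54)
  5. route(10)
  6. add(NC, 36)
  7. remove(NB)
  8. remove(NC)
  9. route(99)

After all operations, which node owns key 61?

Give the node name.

Op 1: add NA@64 -> ring=[64:NA]
Op 2: route key 80: none >= 80, wrap to smallest pos 64 -> NA
Op 3: route key 80: none >= 80, wrap to smallest pos 64 -> NA
Op 4: add NB@54 -> ring=[54:NB,64:NA]
Op 5: route key 10: smallest pos >= 10 is 54 -> NB
Op 6: add NC@36 -> ring=[36:NC,54:NB,64:NA]
Op 7: remove NB -> ring=[36:NC,64:NA]
Op 8: remove NC -> ring=[64:NA]
Op 9: route key 99: none >= 99, wrap to smallest pos 64 -> NA
Final route key 61: smallest pos >= 61 is 64 -> NA

Answer: NA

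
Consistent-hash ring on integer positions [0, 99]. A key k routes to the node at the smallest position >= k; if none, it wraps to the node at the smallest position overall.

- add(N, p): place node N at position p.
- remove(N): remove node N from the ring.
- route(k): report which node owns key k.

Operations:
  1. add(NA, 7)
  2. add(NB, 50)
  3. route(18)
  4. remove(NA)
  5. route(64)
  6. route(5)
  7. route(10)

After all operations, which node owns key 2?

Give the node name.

Op 1: add NA@7 -> ring=[7:NA]
Op 2: add NB@50 -> ring=[7:NA,50:NB]
Op 3: route key 18: smallest pos >= 18 is 50 -> NB
Op 4: remove NA -> ring=[50:NB]
Op 5: route key 64: none >= 64, wrap to smallest pos 50 -> NB
Op 6: route key 5: smallest pos >= 5 is 50 -> NB
Op 7: route key 10: smallest pos >= 10 is 50 -> NB
Final route key 2: smallest pos >= 2 is 50 -> NB

Answer: NB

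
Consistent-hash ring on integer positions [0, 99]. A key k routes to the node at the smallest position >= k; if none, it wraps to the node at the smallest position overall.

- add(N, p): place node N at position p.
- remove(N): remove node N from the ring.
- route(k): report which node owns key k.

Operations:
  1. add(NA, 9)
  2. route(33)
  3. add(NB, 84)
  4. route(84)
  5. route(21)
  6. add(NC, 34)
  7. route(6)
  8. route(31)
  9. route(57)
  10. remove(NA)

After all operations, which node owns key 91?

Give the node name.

Op 1: add NA@9 -> ring=[9:NA]
Op 2: route key 33: none >= 33, wrap to smallest pos 9 -> NA
Op 3: add NB@84 -> ring=[9:NA,84:NB]
Op 4: route key 84: smallest pos >= 84 is 84 -> NB
Op 5: route key 21: smallest pos >= 21 is 84 -> NB
Op 6: add NC@34 -> ring=[9:NA,34:NC,84:NB]
Op 7: route key 6: smallest pos >= 6 is 9 -> NA
Op 8: route key 31: smallest pos >= 31 is 34 -> NC
Op 9: route key 57: smallest pos >= 57 is 84 -> NB
Op 10: remove NA -> ring=[34:NC,84:NB]
Final route key 91: none >= 91, wrap to smallest pos 34 -> NC

Answer: NC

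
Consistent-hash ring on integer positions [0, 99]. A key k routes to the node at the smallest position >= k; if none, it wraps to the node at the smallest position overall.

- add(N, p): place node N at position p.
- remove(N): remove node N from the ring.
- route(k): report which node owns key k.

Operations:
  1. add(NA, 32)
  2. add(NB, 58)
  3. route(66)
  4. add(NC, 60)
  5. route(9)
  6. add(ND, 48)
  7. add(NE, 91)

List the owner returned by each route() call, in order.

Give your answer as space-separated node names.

Answer: NA NA

Derivation:
Op 1: add NA@32 -> ring=[32:NA]
Op 2: add NB@58 -> ring=[32:NA,58:NB]
Op 3: route key 66: none >= 66, wrap to smallest pos 32 -> NA
Op 4: add NC@60 -> ring=[32:NA,58:NB,60:NC]
Op 5: route key 9: smallest pos >= 9 is 32 -> NA
Op 6: add ND@48 -> ring=[32:NA,48:ND,58:NB,60:NC]
Op 7: add NE@91 -> ring=[32:NA,48:ND,58:NB,60:NC,91:NE]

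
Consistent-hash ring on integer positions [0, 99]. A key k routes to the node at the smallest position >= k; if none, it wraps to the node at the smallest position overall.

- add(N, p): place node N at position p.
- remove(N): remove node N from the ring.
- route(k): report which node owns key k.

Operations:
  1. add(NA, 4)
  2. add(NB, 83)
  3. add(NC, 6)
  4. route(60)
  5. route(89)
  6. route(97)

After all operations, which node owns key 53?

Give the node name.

Op 1: add NA@4 -> ring=[4:NA]
Op 2: add NB@83 -> ring=[4:NA,83:NB]
Op 3: add NC@6 -> ring=[4:NA,6:NC,83:NB]
Op 4: route key 60: smallest pos >= 60 is 83 -> NB
Op 5: route key 89: none >= 89, wrap to smallest pos 4 -> NA
Op 6: route key 97: none >= 97, wrap to smallest pos 4 -> NA
Final route key 53: smallest pos >= 53 is 83 -> NB

Answer: NB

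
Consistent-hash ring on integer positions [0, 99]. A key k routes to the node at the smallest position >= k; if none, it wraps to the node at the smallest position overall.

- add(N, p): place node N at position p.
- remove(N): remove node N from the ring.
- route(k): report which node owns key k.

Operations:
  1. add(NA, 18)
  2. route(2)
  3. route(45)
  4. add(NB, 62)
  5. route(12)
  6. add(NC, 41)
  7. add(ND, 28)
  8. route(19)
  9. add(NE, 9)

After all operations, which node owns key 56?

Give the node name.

Op 1: add NA@18 -> ring=[18:NA]
Op 2: route key 2: smallest pos >= 2 is 18 -> NA
Op 3: route key 45: none >= 45, wrap to smallest pos 18 -> NA
Op 4: add NB@62 -> ring=[18:NA,62:NB]
Op 5: route key 12: smallest pos >= 12 is 18 -> NA
Op 6: add NC@41 -> ring=[18:NA,41:NC,62:NB]
Op 7: add ND@28 -> ring=[18:NA,28:ND,41:NC,62:NB]
Op 8: route key 19: smallest pos >= 19 is 28 -> ND
Op 9: add NE@9 -> ring=[9:NE,18:NA,28:ND,41:NC,62:NB]
Final route key 56: smallest pos >= 56 is 62 -> NB

Answer: NB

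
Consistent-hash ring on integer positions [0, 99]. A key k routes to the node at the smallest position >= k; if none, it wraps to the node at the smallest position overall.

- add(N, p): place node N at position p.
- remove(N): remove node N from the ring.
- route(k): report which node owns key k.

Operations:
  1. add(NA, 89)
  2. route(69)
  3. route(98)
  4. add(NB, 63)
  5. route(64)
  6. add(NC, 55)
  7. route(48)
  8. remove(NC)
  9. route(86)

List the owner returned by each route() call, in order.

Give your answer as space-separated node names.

Op 1: add NA@89 -> ring=[89:NA]
Op 2: route key 69: smallest pos >= 69 is 89 -> NA
Op 3: route key 98: none >= 98, wrap to smallest pos 89 -> NA
Op 4: add NB@63 -> ring=[63:NB,89:NA]
Op 5: route key 64: smallest pos >= 64 is 89 -> NA
Op 6: add NC@55 -> ring=[55:NC,63:NB,89:NA]
Op 7: route key 48: smallest pos >= 48 is 55 -> NC
Op 8: remove NC -> ring=[63:NB,89:NA]
Op 9: route key 86: smallest pos >= 86 is 89 -> NA

Answer: NA NA NA NC NA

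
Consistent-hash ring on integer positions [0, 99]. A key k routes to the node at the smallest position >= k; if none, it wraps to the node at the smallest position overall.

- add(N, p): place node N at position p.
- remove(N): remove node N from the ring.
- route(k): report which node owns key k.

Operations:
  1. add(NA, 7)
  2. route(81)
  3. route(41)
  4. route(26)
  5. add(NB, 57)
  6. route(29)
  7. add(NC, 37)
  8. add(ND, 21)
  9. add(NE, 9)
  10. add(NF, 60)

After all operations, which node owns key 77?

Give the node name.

Op 1: add NA@7 -> ring=[7:NA]
Op 2: route key 81: none >= 81, wrap to smallest pos 7 -> NA
Op 3: route key 41: none >= 41, wrap to smallest pos 7 -> NA
Op 4: route key 26: none >= 26, wrap to smallest pos 7 -> NA
Op 5: add NB@57 -> ring=[7:NA,57:NB]
Op 6: route key 29: smallest pos >= 29 is 57 -> NB
Op 7: add NC@37 -> ring=[7:NA,37:NC,57:NB]
Op 8: add ND@21 -> ring=[7:NA,21:ND,37:NC,57:NB]
Op 9: add NE@9 -> ring=[7:NA,9:NE,21:ND,37:NC,57:NB]
Op 10: add NF@60 -> ring=[7:NA,9:NE,21:ND,37:NC,57:NB,60:NF]
Final route key 77: none >= 77, wrap to smallest pos 7 -> NA

Answer: NA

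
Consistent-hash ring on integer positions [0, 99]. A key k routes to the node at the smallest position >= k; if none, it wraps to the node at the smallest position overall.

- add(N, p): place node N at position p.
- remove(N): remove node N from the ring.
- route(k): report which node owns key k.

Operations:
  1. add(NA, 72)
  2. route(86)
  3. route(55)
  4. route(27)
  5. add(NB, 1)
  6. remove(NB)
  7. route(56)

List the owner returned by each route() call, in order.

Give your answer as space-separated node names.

Answer: NA NA NA NA

Derivation:
Op 1: add NA@72 -> ring=[72:NA]
Op 2: route key 86: none >= 86, wrap to smallest pos 72 -> NA
Op 3: route key 55: smallest pos >= 55 is 72 -> NA
Op 4: route key 27: smallest pos >= 27 is 72 -> NA
Op 5: add NB@1 -> ring=[1:NB,72:NA]
Op 6: remove NB -> ring=[72:NA]
Op 7: route key 56: smallest pos >= 56 is 72 -> NA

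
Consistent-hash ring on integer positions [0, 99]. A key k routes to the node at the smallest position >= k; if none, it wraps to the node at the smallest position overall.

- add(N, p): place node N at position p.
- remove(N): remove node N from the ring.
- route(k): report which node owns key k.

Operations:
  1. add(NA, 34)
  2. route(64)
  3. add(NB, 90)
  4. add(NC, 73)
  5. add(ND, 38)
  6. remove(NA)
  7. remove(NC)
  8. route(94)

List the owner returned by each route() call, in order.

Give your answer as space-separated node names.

Answer: NA ND

Derivation:
Op 1: add NA@34 -> ring=[34:NA]
Op 2: route key 64: none >= 64, wrap to smallest pos 34 -> NA
Op 3: add NB@90 -> ring=[34:NA,90:NB]
Op 4: add NC@73 -> ring=[34:NA,73:NC,90:NB]
Op 5: add ND@38 -> ring=[34:NA,38:ND,73:NC,90:NB]
Op 6: remove NA -> ring=[38:ND,73:NC,90:NB]
Op 7: remove NC -> ring=[38:ND,90:NB]
Op 8: route key 94: none >= 94, wrap to smallest pos 38 -> ND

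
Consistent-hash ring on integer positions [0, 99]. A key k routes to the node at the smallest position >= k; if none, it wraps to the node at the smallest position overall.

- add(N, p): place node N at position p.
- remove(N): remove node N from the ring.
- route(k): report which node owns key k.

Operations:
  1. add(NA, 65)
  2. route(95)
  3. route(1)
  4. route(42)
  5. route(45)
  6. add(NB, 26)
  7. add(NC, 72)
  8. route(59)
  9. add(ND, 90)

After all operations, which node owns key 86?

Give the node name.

Answer: ND

Derivation:
Op 1: add NA@65 -> ring=[65:NA]
Op 2: route key 95: none >= 95, wrap to smallest pos 65 -> NA
Op 3: route key 1: smallest pos >= 1 is 65 -> NA
Op 4: route key 42: smallest pos >= 42 is 65 -> NA
Op 5: route key 45: smallest pos >= 45 is 65 -> NA
Op 6: add NB@26 -> ring=[26:NB,65:NA]
Op 7: add NC@72 -> ring=[26:NB,65:NA,72:NC]
Op 8: route key 59: smallest pos >= 59 is 65 -> NA
Op 9: add ND@90 -> ring=[26:NB,65:NA,72:NC,90:ND]
Final route key 86: smallest pos >= 86 is 90 -> ND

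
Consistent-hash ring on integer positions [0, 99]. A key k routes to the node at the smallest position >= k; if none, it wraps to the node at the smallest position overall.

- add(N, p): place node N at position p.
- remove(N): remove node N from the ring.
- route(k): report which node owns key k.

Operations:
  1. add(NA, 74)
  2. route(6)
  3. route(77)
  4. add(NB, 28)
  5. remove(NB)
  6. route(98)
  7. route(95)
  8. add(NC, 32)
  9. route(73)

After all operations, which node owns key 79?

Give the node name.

Answer: NC

Derivation:
Op 1: add NA@74 -> ring=[74:NA]
Op 2: route key 6: smallest pos >= 6 is 74 -> NA
Op 3: route key 77: none >= 77, wrap to smallest pos 74 -> NA
Op 4: add NB@28 -> ring=[28:NB,74:NA]
Op 5: remove NB -> ring=[74:NA]
Op 6: route key 98: none >= 98, wrap to smallest pos 74 -> NA
Op 7: route key 95: none >= 95, wrap to smallest pos 74 -> NA
Op 8: add NC@32 -> ring=[32:NC,74:NA]
Op 9: route key 73: smallest pos >= 73 is 74 -> NA
Final route key 79: none >= 79, wrap to smallest pos 32 -> NC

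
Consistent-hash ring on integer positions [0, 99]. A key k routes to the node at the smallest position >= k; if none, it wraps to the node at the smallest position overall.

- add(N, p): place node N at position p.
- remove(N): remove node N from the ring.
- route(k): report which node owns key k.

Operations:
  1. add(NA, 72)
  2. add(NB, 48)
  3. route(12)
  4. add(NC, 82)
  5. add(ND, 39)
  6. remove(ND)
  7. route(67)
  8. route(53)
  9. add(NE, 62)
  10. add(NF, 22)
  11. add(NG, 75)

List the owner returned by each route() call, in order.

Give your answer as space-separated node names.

Op 1: add NA@72 -> ring=[72:NA]
Op 2: add NB@48 -> ring=[48:NB,72:NA]
Op 3: route key 12: smallest pos >= 12 is 48 -> NB
Op 4: add NC@82 -> ring=[48:NB,72:NA,82:NC]
Op 5: add ND@39 -> ring=[39:ND,48:NB,72:NA,82:NC]
Op 6: remove ND -> ring=[48:NB,72:NA,82:NC]
Op 7: route key 67: smallest pos >= 67 is 72 -> NA
Op 8: route key 53: smallest pos >= 53 is 72 -> NA
Op 9: add NE@62 -> ring=[48:NB,62:NE,72:NA,82:NC]
Op 10: add NF@22 -> ring=[22:NF,48:NB,62:NE,72:NA,82:NC]
Op 11: add NG@75 -> ring=[22:NF,48:NB,62:NE,72:NA,75:NG,82:NC]

Answer: NB NA NA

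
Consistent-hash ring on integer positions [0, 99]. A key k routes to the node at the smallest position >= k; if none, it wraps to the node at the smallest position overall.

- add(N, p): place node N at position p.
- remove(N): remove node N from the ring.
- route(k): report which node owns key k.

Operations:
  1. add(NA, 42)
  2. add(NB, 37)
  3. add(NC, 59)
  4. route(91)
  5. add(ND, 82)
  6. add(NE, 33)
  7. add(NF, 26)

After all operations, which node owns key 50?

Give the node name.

Op 1: add NA@42 -> ring=[42:NA]
Op 2: add NB@37 -> ring=[37:NB,42:NA]
Op 3: add NC@59 -> ring=[37:NB,42:NA,59:NC]
Op 4: route key 91: none >= 91, wrap to smallest pos 37 -> NB
Op 5: add ND@82 -> ring=[37:NB,42:NA,59:NC,82:ND]
Op 6: add NE@33 -> ring=[33:NE,37:NB,42:NA,59:NC,82:ND]
Op 7: add NF@26 -> ring=[26:NF,33:NE,37:NB,42:NA,59:NC,82:ND]
Final route key 50: smallest pos >= 50 is 59 -> NC

Answer: NC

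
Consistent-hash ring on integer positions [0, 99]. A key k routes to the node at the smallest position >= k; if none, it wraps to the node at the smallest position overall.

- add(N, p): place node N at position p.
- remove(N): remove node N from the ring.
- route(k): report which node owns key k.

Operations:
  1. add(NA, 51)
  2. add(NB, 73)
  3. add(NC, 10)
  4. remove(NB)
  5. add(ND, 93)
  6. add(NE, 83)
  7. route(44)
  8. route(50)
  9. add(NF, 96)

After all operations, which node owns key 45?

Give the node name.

Op 1: add NA@51 -> ring=[51:NA]
Op 2: add NB@73 -> ring=[51:NA,73:NB]
Op 3: add NC@10 -> ring=[10:NC,51:NA,73:NB]
Op 4: remove NB -> ring=[10:NC,51:NA]
Op 5: add ND@93 -> ring=[10:NC,51:NA,93:ND]
Op 6: add NE@83 -> ring=[10:NC,51:NA,83:NE,93:ND]
Op 7: route key 44: smallest pos >= 44 is 51 -> NA
Op 8: route key 50: smallest pos >= 50 is 51 -> NA
Op 9: add NF@96 -> ring=[10:NC,51:NA,83:NE,93:ND,96:NF]
Final route key 45: smallest pos >= 45 is 51 -> NA

Answer: NA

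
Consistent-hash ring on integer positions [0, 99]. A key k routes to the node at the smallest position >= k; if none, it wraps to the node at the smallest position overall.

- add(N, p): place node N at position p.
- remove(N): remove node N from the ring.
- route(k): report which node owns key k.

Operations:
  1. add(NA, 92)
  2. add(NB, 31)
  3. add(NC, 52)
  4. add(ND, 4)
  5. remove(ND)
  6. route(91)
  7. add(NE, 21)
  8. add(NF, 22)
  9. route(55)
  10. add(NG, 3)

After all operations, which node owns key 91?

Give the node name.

Op 1: add NA@92 -> ring=[92:NA]
Op 2: add NB@31 -> ring=[31:NB,92:NA]
Op 3: add NC@52 -> ring=[31:NB,52:NC,92:NA]
Op 4: add ND@4 -> ring=[4:ND,31:NB,52:NC,92:NA]
Op 5: remove ND -> ring=[31:NB,52:NC,92:NA]
Op 6: route key 91: smallest pos >= 91 is 92 -> NA
Op 7: add NE@21 -> ring=[21:NE,31:NB,52:NC,92:NA]
Op 8: add NF@22 -> ring=[21:NE,22:NF,31:NB,52:NC,92:NA]
Op 9: route key 55: smallest pos >= 55 is 92 -> NA
Op 10: add NG@3 -> ring=[3:NG,21:NE,22:NF,31:NB,52:NC,92:NA]
Final route key 91: smallest pos >= 91 is 92 -> NA

Answer: NA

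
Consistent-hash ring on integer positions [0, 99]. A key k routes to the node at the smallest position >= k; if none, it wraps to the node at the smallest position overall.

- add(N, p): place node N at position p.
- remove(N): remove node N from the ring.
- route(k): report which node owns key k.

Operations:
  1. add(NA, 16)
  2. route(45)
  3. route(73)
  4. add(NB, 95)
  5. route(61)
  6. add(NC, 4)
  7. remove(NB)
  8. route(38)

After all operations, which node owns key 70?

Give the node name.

Op 1: add NA@16 -> ring=[16:NA]
Op 2: route key 45: none >= 45, wrap to smallest pos 16 -> NA
Op 3: route key 73: none >= 73, wrap to smallest pos 16 -> NA
Op 4: add NB@95 -> ring=[16:NA,95:NB]
Op 5: route key 61: smallest pos >= 61 is 95 -> NB
Op 6: add NC@4 -> ring=[4:NC,16:NA,95:NB]
Op 7: remove NB -> ring=[4:NC,16:NA]
Op 8: route key 38: none >= 38, wrap to smallest pos 4 -> NC
Final route key 70: none >= 70, wrap to smallest pos 4 -> NC

Answer: NC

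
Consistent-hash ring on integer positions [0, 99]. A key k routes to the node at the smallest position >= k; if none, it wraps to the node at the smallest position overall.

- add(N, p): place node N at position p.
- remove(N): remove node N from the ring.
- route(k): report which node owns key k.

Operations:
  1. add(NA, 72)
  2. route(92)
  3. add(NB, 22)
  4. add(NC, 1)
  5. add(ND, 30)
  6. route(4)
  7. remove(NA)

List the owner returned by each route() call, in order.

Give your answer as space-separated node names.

Answer: NA NB

Derivation:
Op 1: add NA@72 -> ring=[72:NA]
Op 2: route key 92: none >= 92, wrap to smallest pos 72 -> NA
Op 3: add NB@22 -> ring=[22:NB,72:NA]
Op 4: add NC@1 -> ring=[1:NC,22:NB,72:NA]
Op 5: add ND@30 -> ring=[1:NC,22:NB,30:ND,72:NA]
Op 6: route key 4: smallest pos >= 4 is 22 -> NB
Op 7: remove NA -> ring=[1:NC,22:NB,30:ND]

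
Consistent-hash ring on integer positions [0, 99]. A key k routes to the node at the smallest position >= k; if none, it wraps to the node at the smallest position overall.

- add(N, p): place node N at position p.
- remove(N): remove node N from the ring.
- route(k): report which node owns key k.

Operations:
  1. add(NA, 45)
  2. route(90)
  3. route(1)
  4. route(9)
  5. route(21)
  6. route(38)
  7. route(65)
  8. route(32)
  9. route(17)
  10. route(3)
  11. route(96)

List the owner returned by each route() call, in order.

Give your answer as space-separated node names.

Op 1: add NA@45 -> ring=[45:NA]
Op 2: route key 90: none >= 90, wrap to smallest pos 45 -> NA
Op 3: route key 1: smallest pos >= 1 is 45 -> NA
Op 4: route key 9: smallest pos >= 9 is 45 -> NA
Op 5: route key 21: smallest pos >= 21 is 45 -> NA
Op 6: route key 38: smallest pos >= 38 is 45 -> NA
Op 7: route key 65: none >= 65, wrap to smallest pos 45 -> NA
Op 8: route key 32: smallest pos >= 32 is 45 -> NA
Op 9: route key 17: smallest pos >= 17 is 45 -> NA
Op 10: route key 3: smallest pos >= 3 is 45 -> NA
Op 11: route key 96: none >= 96, wrap to smallest pos 45 -> NA

Answer: NA NA NA NA NA NA NA NA NA NA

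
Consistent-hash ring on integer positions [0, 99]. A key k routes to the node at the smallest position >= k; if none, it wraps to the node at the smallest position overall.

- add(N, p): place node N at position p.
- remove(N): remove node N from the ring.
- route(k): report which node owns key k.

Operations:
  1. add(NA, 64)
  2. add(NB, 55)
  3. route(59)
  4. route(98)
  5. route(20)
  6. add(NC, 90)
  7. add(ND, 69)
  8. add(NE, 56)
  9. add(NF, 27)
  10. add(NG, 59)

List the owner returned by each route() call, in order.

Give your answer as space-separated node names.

Op 1: add NA@64 -> ring=[64:NA]
Op 2: add NB@55 -> ring=[55:NB,64:NA]
Op 3: route key 59: smallest pos >= 59 is 64 -> NA
Op 4: route key 98: none >= 98, wrap to smallest pos 55 -> NB
Op 5: route key 20: smallest pos >= 20 is 55 -> NB
Op 6: add NC@90 -> ring=[55:NB,64:NA,90:NC]
Op 7: add ND@69 -> ring=[55:NB,64:NA,69:ND,90:NC]
Op 8: add NE@56 -> ring=[55:NB,56:NE,64:NA,69:ND,90:NC]
Op 9: add NF@27 -> ring=[27:NF,55:NB,56:NE,64:NA,69:ND,90:NC]
Op 10: add NG@59 -> ring=[27:NF,55:NB,56:NE,59:NG,64:NA,69:ND,90:NC]

Answer: NA NB NB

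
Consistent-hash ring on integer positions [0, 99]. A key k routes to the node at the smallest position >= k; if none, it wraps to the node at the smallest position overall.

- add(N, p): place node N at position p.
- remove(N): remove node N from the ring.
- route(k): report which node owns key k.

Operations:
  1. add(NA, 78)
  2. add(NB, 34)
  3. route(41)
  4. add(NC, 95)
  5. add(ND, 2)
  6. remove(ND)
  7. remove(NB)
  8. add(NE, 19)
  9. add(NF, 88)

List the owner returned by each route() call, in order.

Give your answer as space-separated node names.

Answer: NA

Derivation:
Op 1: add NA@78 -> ring=[78:NA]
Op 2: add NB@34 -> ring=[34:NB,78:NA]
Op 3: route key 41: smallest pos >= 41 is 78 -> NA
Op 4: add NC@95 -> ring=[34:NB,78:NA,95:NC]
Op 5: add ND@2 -> ring=[2:ND,34:NB,78:NA,95:NC]
Op 6: remove ND -> ring=[34:NB,78:NA,95:NC]
Op 7: remove NB -> ring=[78:NA,95:NC]
Op 8: add NE@19 -> ring=[19:NE,78:NA,95:NC]
Op 9: add NF@88 -> ring=[19:NE,78:NA,88:NF,95:NC]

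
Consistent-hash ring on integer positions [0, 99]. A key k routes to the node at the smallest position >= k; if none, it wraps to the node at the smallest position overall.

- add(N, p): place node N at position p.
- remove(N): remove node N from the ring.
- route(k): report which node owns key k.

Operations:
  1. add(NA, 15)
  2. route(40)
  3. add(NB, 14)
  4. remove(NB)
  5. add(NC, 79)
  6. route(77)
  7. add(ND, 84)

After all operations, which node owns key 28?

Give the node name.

Op 1: add NA@15 -> ring=[15:NA]
Op 2: route key 40: none >= 40, wrap to smallest pos 15 -> NA
Op 3: add NB@14 -> ring=[14:NB,15:NA]
Op 4: remove NB -> ring=[15:NA]
Op 5: add NC@79 -> ring=[15:NA,79:NC]
Op 6: route key 77: smallest pos >= 77 is 79 -> NC
Op 7: add ND@84 -> ring=[15:NA,79:NC,84:ND]
Final route key 28: smallest pos >= 28 is 79 -> NC

Answer: NC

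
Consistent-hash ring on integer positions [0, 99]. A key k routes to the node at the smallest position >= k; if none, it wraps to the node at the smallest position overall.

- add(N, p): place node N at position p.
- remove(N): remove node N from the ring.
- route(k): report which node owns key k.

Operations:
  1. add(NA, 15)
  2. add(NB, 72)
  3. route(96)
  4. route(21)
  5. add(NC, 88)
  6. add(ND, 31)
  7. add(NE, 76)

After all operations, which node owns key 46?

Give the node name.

Op 1: add NA@15 -> ring=[15:NA]
Op 2: add NB@72 -> ring=[15:NA,72:NB]
Op 3: route key 96: none >= 96, wrap to smallest pos 15 -> NA
Op 4: route key 21: smallest pos >= 21 is 72 -> NB
Op 5: add NC@88 -> ring=[15:NA,72:NB,88:NC]
Op 6: add ND@31 -> ring=[15:NA,31:ND,72:NB,88:NC]
Op 7: add NE@76 -> ring=[15:NA,31:ND,72:NB,76:NE,88:NC]
Final route key 46: smallest pos >= 46 is 72 -> NB

Answer: NB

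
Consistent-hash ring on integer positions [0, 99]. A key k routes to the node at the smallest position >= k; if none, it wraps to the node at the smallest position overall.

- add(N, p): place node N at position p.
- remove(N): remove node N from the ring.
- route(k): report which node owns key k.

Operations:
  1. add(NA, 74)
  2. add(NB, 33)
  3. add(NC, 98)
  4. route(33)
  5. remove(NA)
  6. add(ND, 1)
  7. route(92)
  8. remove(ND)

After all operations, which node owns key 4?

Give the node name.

Op 1: add NA@74 -> ring=[74:NA]
Op 2: add NB@33 -> ring=[33:NB,74:NA]
Op 3: add NC@98 -> ring=[33:NB,74:NA,98:NC]
Op 4: route key 33: smallest pos >= 33 is 33 -> NB
Op 5: remove NA -> ring=[33:NB,98:NC]
Op 6: add ND@1 -> ring=[1:ND,33:NB,98:NC]
Op 7: route key 92: smallest pos >= 92 is 98 -> NC
Op 8: remove ND -> ring=[33:NB,98:NC]
Final route key 4: smallest pos >= 4 is 33 -> NB

Answer: NB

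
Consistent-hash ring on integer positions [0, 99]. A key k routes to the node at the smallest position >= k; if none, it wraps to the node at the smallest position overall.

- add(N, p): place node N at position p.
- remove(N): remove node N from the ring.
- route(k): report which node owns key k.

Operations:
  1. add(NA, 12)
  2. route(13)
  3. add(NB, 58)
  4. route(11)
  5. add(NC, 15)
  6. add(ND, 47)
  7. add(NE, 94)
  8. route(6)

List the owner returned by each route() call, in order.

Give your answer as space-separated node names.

Answer: NA NA NA

Derivation:
Op 1: add NA@12 -> ring=[12:NA]
Op 2: route key 13: none >= 13, wrap to smallest pos 12 -> NA
Op 3: add NB@58 -> ring=[12:NA,58:NB]
Op 4: route key 11: smallest pos >= 11 is 12 -> NA
Op 5: add NC@15 -> ring=[12:NA,15:NC,58:NB]
Op 6: add ND@47 -> ring=[12:NA,15:NC,47:ND,58:NB]
Op 7: add NE@94 -> ring=[12:NA,15:NC,47:ND,58:NB,94:NE]
Op 8: route key 6: smallest pos >= 6 is 12 -> NA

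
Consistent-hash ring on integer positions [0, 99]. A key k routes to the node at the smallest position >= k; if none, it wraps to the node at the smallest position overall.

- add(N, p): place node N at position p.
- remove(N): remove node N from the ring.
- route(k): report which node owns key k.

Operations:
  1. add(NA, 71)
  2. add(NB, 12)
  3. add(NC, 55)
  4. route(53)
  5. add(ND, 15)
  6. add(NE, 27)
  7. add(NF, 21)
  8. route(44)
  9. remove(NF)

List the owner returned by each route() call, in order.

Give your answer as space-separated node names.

Op 1: add NA@71 -> ring=[71:NA]
Op 2: add NB@12 -> ring=[12:NB,71:NA]
Op 3: add NC@55 -> ring=[12:NB,55:NC,71:NA]
Op 4: route key 53: smallest pos >= 53 is 55 -> NC
Op 5: add ND@15 -> ring=[12:NB,15:ND,55:NC,71:NA]
Op 6: add NE@27 -> ring=[12:NB,15:ND,27:NE,55:NC,71:NA]
Op 7: add NF@21 -> ring=[12:NB,15:ND,21:NF,27:NE,55:NC,71:NA]
Op 8: route key 44: smallest pos >= 44 is 55 -> NC
Op 9: remove NF -> ring=[12:NB,15:ND,27:NE,55:NC,71:NA]

Answer: NC NC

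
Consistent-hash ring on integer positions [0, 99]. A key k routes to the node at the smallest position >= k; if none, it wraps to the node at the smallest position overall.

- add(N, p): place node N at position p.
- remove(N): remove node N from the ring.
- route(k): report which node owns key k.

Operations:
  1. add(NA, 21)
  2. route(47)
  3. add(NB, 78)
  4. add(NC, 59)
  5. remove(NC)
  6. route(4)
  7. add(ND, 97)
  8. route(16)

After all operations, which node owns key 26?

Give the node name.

Answer: NB

Derivation:
Op 1: add NA@21 -> ring=[21:NA]
Op 2: route key 47: none >= 47, wrap to smallest pos 21 -> NA
Op 3: add NB@78 -> ring=[21:NA,78:NB]
Op 4: add NC@59 -> ring=[21:NA,59:NC,78:NB]
Op 5: remove NC -> ring=[21:NA,78:NB]
Op 6: route key 4: smallest pos >= 4 is 21 -> NA
Op 7: add ND@97 -> ring=[21:NA,78:NB,97:ND]
Op 8: route key 16: smallest pos >= 16 is 21 -> NA
Final route key 26: smallest pos >= 26 is 78 -> NB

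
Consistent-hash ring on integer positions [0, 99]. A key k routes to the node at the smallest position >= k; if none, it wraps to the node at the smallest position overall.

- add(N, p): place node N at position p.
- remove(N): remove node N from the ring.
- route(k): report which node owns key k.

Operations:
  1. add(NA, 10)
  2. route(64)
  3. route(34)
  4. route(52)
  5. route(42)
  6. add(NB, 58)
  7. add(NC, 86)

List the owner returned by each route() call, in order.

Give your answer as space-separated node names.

Answer: NA NA NA NA

Derivation:
Op 1: add NA@10 -> ring=[10:NA]
Op 2: route key 64: none >= 64, wrap to smallest pos 10 -> NA
Op 3: route key 34: none >= 34, wrap to smallest pos 10 -> NA
Op 4: route key 52: none >= 52, wrap to smallest pos 10 -> NA
Op 5: route key 42: none >= 42, wrap to smallest pos 10 -> NA
Op 6: add NB@58 -> ring=[10:NA,58:NB]
Op 7: add NC@86 -> ring=[10:NA,58:NB,86:NC]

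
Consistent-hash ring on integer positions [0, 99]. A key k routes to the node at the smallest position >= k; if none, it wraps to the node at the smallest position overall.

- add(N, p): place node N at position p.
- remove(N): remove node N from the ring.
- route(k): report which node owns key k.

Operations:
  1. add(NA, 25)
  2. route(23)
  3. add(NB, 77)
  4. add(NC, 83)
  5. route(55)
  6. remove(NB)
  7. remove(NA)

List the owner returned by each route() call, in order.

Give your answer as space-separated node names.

Op 1: add NA@25 -> ring=[25:NA]
Op 2: route key 23: smallest pos >= 23 is 25 -> NA
Op 3: add NB@77 -> ring=[25:NA,77:NB]
Op 4: add NC@83 -> ring=[25:NA,77:NB,83:NC]
Op 5: route key 55: smallest pos >= 55 is 77 -> NB
Op 6: remove NB -> ring=[25:NA,83:NC]
Op 7: remove NA -> ring=[83:NC]

Answer: NA NB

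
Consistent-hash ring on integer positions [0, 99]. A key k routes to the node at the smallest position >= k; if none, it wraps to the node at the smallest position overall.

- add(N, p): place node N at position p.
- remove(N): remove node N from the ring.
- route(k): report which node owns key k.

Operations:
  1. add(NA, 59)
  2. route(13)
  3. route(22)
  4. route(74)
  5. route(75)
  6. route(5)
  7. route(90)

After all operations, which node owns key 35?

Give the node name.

Answer: NA

Derivation:
Op 1: add NA@59 -> ring=[59:NA]
Op 2: route key 13: smallest pos >= 13 is 59 -> NA
Op 3: route key 22: smallest pos >= 22 is 59 -> NA
Op 4: route key 74: none >= 74, wrap to smallest pos 59 -> NA
Op 5: route key 75: none >= 75, wrap to smallest pos 59 -> NA
Op 6: route key 5: smallest pos >= 5 is 59 -> NA
Op 7: route key 90: none >= 90, wrap to smallest pos 59 -> NA
Final route key 35: smallest pos >= 35 is 59 -> NA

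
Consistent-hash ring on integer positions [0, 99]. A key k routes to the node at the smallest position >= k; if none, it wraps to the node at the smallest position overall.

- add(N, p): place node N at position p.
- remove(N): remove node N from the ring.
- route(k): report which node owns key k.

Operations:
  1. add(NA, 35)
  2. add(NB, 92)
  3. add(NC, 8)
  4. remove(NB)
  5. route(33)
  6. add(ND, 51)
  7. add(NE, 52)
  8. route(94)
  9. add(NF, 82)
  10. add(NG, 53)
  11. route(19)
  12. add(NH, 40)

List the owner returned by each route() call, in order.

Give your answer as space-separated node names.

Answer: NA NC NA

Derivation:
Op 1: add NA@35 -> ring=[35:NA]
Op 2: add NB@92 -> ring=[35:NA,92:NB]
Op 3: add NC@8 -> ring=[8:NC,35:NA,92:NB]
Op 4: remove NB -> ring=[8:NC,35:NA]
Op 5: route key 33: smallest pos >= 33 is 35 -> NA
Op 6: add ND@51 -> ring=[8:NC,35:NA,51:ND]
Op 7: add NE@52 -> ring=[8:NC,35:NA,51:ND,52:NE]
Op 8: route key 94: none >= 94, wrap to smallest pos 8 -> NC
Op 9: add NF@82 -> ring=[8:NC,35:NA,51:ND,52:NE,82:NF]
Op 10: add NG@53 -> ring=[8:NC,35:NA,51:ND,52:NE,53:NG,82:NF]
Op 11: route key 19: smallest pos >= 19 is 35 -> NA
Op 12: add NH@40 -> ring=[8:NC,35:NA,40:NH,51:ND,52:NE,53:NG,82:NF]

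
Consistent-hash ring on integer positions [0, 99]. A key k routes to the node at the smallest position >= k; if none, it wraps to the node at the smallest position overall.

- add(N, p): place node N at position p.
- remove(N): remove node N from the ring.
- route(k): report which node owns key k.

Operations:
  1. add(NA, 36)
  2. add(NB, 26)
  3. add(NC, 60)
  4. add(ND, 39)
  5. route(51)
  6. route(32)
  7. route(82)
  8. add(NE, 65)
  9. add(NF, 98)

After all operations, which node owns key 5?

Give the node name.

Op 1: add NA@36 -> ring=[36:NA]
Op 2: add NB@26 -> ring=[26:NB,36:NA]
Op 3: add NC@60 -> ring=[26:NB,36:NA,60:NC]
Op 4: add ND@39 -> ring=[26:NB,36:NA,39:ND,60:NC]
Op 5: route key 51: smallest pos >= 51 is 60 -> NC
Op 6: route key 32: smallest pos >= 32 is 36 -> NA
Op 7: route key 82: none >= 82, wrap to smallest pos 26 -> NB
Op 8: add NE@65 -> ring=[26:NB,36:NA,39:ND,60:NC,65:NE]
Op 9: add NF@98 -> ring=[26:NB,36:NA,39:ND,60:NC,65:NE,98:NF]
Final route key 5: smallest pos >= 5 is 26 -> NB

Answer: NB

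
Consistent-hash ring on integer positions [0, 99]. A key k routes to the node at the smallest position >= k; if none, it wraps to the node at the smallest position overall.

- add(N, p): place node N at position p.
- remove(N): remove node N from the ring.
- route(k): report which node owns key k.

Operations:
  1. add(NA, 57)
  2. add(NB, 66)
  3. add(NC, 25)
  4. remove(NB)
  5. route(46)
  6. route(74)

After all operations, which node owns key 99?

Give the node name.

Op 1: add NA@57 -> ring=[57:NA]
Op 2: add NB@66 -> ring=[57:NA,66:NB]
Op 3: add NC@25 -> ring=[25:NC,57:NA,66:NB]
Op 4: remove NB -> ring=[25:NC,57:NA]
Op 5: route key 46: smallest pos >= 46 is 57 -> NA
Op 6: route key 74: none >= 74, wrap to smallest pos 25 -> NC
Final route key 99: none >= 99, wrap to smallest pos 25 -> NC

Answer: NC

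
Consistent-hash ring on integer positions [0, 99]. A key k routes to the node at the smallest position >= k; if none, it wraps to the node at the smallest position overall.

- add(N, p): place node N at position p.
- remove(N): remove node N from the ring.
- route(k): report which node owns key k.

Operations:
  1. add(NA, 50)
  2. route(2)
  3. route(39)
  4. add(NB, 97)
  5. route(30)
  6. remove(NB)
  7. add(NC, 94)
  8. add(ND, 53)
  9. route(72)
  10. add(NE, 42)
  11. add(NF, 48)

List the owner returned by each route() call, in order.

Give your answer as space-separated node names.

Answer: NA NA NA NC

Derivation:
Op 1: add NA@50 -> ring=[50:NA]
Op 2: route key 2: smallest pos >= 2 is 50 -> NA
Op 3: route key 39: smallest pos >= 39 is 50 -> NA
Op 4: add NB@97 -> ring=[50:NA,97:NB]
Op 5: route key 30: smallest pos >= 30 is 50 -> NA
Op 6: remove NB -> ring=[50:NA]
Op 7: add NC@94 -> ring=[50:NA,94:NC]
Op 8: add ND@53 -> ring=[50:NA,53:ND,94:NC]
Op 9: route key 72: smallest pos >= 72 is 94 -> NC
Op 10: add NE@42 -> ring=[42:NE,50:NA,53:ND,94:NC]
Op 11: add NF@48 -> ring=[42:NE,48:NF,50:NA,53:ND,94:NC]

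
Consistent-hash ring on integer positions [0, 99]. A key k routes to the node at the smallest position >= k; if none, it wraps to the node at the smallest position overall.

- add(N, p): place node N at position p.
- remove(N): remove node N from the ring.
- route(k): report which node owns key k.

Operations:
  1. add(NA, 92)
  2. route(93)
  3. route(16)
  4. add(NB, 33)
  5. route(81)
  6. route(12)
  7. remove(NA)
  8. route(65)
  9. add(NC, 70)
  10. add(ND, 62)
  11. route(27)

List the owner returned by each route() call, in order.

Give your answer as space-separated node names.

Op 1: add NA@92 -> ring=[92:NA]
Op 2: route key 93: none >= 93, wrap to smallest pos 92 -> NA
Op 3: route key 16: smallest pos >= 16 is 92 -> NA
Op 4: add NB@33 -> ring=[33:NB,92:NA]
Op 5: route key 81: smallest pos >= 81 is 92 -> NA
Op 6: route key 12: smallest pos >= 12 is 33 -> NB
Op 7: remove NA -> ring=[33:NB]
Op 8: route key 65: none >= 65, wrap to smallest pos 33 -> NB
Op 9: add NC@70 -> ring=[33:NB,70:NC]
Op 10: add ND@62 -> ring=[33:NB,62:ND,70:NC]
Op 11: route key 27: smallest pos >= 27 is 33 -> NB

Answer: NA NA NA NB NB NB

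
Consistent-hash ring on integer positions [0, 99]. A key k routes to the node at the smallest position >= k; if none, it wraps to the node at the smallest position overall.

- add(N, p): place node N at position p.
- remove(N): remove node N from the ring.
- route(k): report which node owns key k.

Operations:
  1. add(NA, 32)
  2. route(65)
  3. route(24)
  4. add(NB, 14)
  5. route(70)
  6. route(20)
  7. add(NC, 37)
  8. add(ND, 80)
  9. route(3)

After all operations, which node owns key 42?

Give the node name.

Op 1: add NA@32 -> ring=[32:NA]
Op 2: route key 65: none >= 65, wrap to smallest pos 32 -> NA
Op 3: route key 24: smallest pos >= 24 is 32 -> NA
Op 4: add NB@14 -> ring=[14:NB,32:NA]
Op 5: route key 70: none >= 70, wrap to smallest pos 14 -> NB
Op 6: route key 20: smallest pos >= 20 is 32 -> NA
Op 7: add NC@37 -> ring=[14:NB,32:NA,37:NC]
Op 8: add ND@80 -> ring=[14:NB,32:NA,37:NC,80:ND]
Op 9: route key 3: smallest pos >= 3 is 14 -> NB
Final route key 42: smallest pos >= 42 is 80 -> ND

Answer: ND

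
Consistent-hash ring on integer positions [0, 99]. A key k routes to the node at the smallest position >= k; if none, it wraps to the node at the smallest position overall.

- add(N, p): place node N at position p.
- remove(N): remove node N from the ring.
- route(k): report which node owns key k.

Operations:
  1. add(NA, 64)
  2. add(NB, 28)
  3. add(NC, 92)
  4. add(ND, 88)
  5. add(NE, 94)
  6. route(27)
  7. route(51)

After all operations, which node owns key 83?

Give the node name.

Op 1: add NA@64 -> ring=[64:NA]
Op 2: add NB@28 -> ring=[28:NB,64:NA]
Op 3: add NC@92 -> ring=[28:NB,64:NA,92:NC]
Op 4: add ND@88 -> ring=[28:NB,64:NA,88:ND,92:NC]
Op 5: add NE@94 -> ring=[28:NB,64:NA,88:ND,92:NC,94:NE]
Op 6: route key 27: smallest pos >= 27 is 28 -> NB
Op 7: route key 51: smallest pos >= 51 is 64 -> NA
Final route key 83: smallest pos >= 83 is 88 -> ND

Answer: ND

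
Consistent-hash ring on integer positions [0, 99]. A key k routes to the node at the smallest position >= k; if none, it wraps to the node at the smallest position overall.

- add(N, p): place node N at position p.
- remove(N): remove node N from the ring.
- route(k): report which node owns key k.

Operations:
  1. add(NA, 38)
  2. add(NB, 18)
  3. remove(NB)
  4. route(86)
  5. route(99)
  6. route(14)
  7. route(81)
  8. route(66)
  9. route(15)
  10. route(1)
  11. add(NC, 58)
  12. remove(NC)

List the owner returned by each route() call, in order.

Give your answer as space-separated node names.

Op 1: add NA@38 -> ring=[38:NA]
Op 2: add NB@18 -> ring=[18:NB,38:NA]
Op 3: remove NB -> ring=[38:NA]
Op 4: route key 86: none >= 86, wrap to smallest pos 38 -> NA
Op 5: route key 99: none >= 99, wrap to smallest pos 38 -> NA
Op 6: route key 14: smallest pos >= 14 is 38 -> NA
Op 7: route key 81: none >= 81, wrap to smallest pos 38 -> NA
Op 8: route key 66: none >= 66, wrap to smallest pos 38 -> NA
Op 9: route key 15: smallest pos >= 15 is 38 -> NA
Op 10: route key 1: smallest pos >= 1 is 38 -> NA
Op 11: add NC@58 -> ring=[38:NA,58:NC]
Op 12: remove NC -> ring=[38:NA]

Answer: NA NA NA NA NA NA NA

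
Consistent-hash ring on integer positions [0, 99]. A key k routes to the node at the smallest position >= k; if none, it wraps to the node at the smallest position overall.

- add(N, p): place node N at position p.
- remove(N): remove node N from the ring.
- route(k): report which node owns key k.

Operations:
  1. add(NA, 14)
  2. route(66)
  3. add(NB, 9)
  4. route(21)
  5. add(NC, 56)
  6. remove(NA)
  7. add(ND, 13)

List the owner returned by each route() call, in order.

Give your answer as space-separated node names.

Answer: NA NB

Derivation:
Op 1: add NA@14 -> ring=[14:NA]
Op 2: route key 66: none >= 66, wrap to smallest pos 14 -> NA
Op 3: add NB@9 -> ring=[9:NB,14:NA]
Op 4: route key 21: none >= 21, wrap to smallest pos 9 -> NB
Op 5: add NC@56 -> ring=[9:NB,14:NA,56:NC]
Op 6: remove NA -> ring=[9:NB,56:NC]
Op 7: add ND@13 -> ring=[9:NB,13:ND,56:NC]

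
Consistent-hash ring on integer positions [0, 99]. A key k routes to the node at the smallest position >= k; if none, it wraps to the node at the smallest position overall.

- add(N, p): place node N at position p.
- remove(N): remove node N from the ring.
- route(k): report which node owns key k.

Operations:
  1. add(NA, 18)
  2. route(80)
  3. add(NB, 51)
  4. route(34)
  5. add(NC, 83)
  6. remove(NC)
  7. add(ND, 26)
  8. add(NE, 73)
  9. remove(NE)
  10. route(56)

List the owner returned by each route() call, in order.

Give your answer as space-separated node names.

Op 1: add NA@18 -> ring=[18:NA]
Op 2: route key 80: none >= 80, wrap to smallest pos 18 -> NA
Op 3: add NB@51 -> ring=[18:NA,51:NB]
Op 4: route key 34: smallest pos >= 34 is 51 -> NB
Op 5: add NC@83 -> ring=[18:NA,51:NB,83:NC]
Op 6: remove NC -> ring=[18:NA,51:NB]
Op 7: add ND@26 -> ring=[18:NA,26:ND,51:NB]
Op 8: add NE@73 -> ring=[18:NA,26:ND,51:NB,73:NE]
Op 9: remove NE -> ring=[18:NA,26:ND,51:NB]
Op 10: route key 56: none >= 56, wrap to smallest pos 18 -> NA

Answer: NA NB NA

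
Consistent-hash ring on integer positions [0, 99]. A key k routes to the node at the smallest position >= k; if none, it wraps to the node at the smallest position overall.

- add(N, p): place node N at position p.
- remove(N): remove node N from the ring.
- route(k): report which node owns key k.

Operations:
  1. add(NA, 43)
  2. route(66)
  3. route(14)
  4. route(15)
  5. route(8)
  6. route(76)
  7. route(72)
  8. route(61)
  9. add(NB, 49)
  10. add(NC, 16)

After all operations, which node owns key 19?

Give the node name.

Answer: NA

Derivation:
Op 1: add NA@43 -> ring=[43:NA]
Op 2: route key 66: none >= 66, wrap to smallest pos 43 -> NA
Op 3: route key 14: smallest pos >= 14 is 43 -> NA
Op 4: route key 15: smallest pos >= 15 is 43 -> NA
Op 5: route key 8: smallest pos >= 8 is 43 -> NA
Op 6: route key 76: none >= 76, wrap to smallest pos 43 -> NA
Op 7: route key 72: none >= 72, wrap to smallest pos 43 -> NA
Op 8: route key 61: none >= 61, wrap to smallest pos 43 -> NA
Op 9: add NB@49 -> ring=[43:NA,49:NB]
Op 10: add NC@16 -> ring=[16:NC,43:NA,49:NB]
Final route key 19: smallest pos >= 19 is 43 -> NA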